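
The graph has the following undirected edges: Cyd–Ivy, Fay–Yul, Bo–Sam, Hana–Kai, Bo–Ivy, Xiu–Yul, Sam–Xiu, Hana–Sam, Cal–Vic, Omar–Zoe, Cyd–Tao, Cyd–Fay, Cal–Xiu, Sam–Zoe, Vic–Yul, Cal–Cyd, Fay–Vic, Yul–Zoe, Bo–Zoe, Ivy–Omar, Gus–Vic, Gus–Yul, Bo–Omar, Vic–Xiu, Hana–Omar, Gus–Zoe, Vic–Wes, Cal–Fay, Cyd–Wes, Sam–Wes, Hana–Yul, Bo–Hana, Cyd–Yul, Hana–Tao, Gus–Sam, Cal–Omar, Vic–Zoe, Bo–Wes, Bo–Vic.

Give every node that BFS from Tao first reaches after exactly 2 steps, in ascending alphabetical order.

Level 0: Tao
Level 1: Cyd, Hana
Level 2: Bo, Cal, Fay, Ivy, Kai, Omar, Sam, Wes, Yul
Level 3: Gus, Vic, Xiu, Zoe

Bo, Cal, Fay, Ivy, Kai, Omar, Sam, Wes, Yul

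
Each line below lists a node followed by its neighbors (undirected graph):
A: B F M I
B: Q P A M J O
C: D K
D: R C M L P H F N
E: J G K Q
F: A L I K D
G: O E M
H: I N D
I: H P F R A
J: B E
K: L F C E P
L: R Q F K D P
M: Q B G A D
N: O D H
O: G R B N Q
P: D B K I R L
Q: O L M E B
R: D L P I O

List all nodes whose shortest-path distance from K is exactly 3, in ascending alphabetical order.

H, M, N, O

Level 0: K
Level 1: C, E, F, L, P
Level 2: A, B, D, G, I, J, Q, R
Level 3: H, M, N, O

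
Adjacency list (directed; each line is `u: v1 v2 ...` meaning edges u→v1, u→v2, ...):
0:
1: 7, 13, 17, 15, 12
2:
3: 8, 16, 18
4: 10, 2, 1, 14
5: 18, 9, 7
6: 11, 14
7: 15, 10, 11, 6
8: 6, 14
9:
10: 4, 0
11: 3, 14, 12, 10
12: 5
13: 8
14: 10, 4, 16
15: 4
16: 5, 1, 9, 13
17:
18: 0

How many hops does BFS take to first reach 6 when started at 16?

3

Level 0: 16
Level 1: 1, 5, 9, 13
Level 2: 7, 8, 12, 15, 17, 18
Level 3: 0, 4, 6, 10, 11, 14
Level 4: 2, 3
6 first appears at level 3.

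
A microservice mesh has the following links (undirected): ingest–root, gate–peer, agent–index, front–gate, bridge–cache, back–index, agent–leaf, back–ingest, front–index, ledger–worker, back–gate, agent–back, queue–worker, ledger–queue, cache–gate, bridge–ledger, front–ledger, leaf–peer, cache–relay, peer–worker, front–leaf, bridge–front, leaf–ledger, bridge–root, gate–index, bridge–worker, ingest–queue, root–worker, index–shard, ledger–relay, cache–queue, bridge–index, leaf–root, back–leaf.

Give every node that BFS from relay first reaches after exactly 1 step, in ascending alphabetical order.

Level 0: relay
Level 1: cache, ledger
Level 2: bridge, front, gate, leaf, queue, worker
Level 3: agent, back, index, ingest, peer, root
Level 4: shard

cache, ledger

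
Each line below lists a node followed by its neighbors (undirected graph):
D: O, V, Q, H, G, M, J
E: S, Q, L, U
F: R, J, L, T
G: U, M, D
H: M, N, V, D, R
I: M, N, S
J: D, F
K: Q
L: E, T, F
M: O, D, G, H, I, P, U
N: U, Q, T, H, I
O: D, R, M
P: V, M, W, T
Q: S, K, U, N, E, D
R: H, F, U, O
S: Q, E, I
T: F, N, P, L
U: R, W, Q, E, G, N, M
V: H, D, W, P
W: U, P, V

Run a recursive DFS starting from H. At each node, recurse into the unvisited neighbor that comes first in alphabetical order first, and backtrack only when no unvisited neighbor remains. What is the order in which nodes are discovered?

Visit H
H → D
D → G
G → M
M → I
I → N
N → Q
Q → E
E → L
L → F
F → J
F → R
R → O
R → U
U → W
W → P
P → T
P → V
E → S
Q → K

H -> D -> G -> M -> I -> N -> Q -> E -> L -> F -> J -> R -> O -> U -> W -> P -> T -> V -> S -> K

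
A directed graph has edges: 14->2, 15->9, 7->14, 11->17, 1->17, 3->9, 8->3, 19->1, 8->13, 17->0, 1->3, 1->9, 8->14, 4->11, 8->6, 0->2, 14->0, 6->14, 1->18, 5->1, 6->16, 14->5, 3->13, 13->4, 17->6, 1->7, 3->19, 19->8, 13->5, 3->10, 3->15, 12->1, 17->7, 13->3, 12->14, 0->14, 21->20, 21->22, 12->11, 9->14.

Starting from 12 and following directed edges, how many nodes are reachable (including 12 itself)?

BFS from 12 visits: 12, 1, 11, 14, 3, 7, 9, 17, 18, 0, 2, 5, 10, 13, 15, 19, 6, 4, 8, 16
Reachable nodes: 20 of 23 total.

20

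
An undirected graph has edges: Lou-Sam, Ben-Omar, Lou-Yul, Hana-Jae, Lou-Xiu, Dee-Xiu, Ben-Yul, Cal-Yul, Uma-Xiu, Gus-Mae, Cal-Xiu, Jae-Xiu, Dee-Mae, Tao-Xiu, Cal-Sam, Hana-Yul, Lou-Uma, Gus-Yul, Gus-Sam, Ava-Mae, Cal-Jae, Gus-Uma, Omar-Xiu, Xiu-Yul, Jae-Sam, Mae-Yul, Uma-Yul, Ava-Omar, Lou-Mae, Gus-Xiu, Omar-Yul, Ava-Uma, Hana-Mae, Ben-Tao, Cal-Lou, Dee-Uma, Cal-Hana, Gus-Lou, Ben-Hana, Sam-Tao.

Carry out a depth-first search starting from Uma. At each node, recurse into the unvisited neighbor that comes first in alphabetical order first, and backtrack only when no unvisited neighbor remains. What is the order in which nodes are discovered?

Visit Uma
Uma → Ava
Ava → Mae
Mae → Dee
Dee → Xiu
Xiu → Cal
Cal → Hana
Hana → Ben
Ben → Omar
Omar → Yul
Yul → Gus
Gus → Lou
Lou → Sam
Sam → Jae
Sam → Tao

Uma, Ava, Mae, Dee, Xiu, Cal, Hana, Ben, Omar, Yul, Gus, Lou, Sam, Jae, Tao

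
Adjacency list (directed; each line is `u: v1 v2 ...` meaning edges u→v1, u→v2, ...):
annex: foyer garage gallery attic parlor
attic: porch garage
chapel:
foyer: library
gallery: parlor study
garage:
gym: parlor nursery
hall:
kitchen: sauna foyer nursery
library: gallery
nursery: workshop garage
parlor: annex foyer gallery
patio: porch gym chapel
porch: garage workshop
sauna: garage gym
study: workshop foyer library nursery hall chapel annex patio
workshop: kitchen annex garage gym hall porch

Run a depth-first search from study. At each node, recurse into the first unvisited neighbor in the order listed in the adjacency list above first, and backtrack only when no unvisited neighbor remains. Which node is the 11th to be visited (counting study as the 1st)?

gallery

Visit study
study → workshop
workshop → kitchen
kitchen → sauna
sauna → garage
sauna → gym
gym → parlor
parlor → annex
annex → foyer
foyer → library
library → gallery
annex → attic
attic → porch
gym → nursery
workshop → hall
study → chapel
study → patio

Visit order: study, workshop, kitchen, sauna, garage, gym, parlor, annex, foyer, library, gallery, attic, porch, nursery, hall, chapel, patio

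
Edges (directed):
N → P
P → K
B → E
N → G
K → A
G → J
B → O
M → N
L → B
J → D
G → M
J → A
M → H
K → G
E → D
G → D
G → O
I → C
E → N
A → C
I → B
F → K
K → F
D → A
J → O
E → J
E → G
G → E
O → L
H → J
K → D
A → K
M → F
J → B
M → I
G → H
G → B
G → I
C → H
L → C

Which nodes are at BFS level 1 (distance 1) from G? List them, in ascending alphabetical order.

B, D, E, H, I, J, M, O

Level 0: G
Level 1: B, D, E, H, I, J, M, O
Level 2: A, C, F, L, N
Level 3: K, P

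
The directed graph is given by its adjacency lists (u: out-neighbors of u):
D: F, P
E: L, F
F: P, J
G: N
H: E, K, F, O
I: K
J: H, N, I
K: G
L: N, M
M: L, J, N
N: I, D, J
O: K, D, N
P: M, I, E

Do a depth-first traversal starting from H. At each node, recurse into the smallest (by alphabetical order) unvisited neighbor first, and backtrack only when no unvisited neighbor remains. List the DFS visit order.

Visit H
H → E
E → F
F → J
J → I
I → K
K → G
G → N
N → D
D → P
P → M
M → L
H → O

H, E, F, J, I, K, G, N, D, P, M, L, O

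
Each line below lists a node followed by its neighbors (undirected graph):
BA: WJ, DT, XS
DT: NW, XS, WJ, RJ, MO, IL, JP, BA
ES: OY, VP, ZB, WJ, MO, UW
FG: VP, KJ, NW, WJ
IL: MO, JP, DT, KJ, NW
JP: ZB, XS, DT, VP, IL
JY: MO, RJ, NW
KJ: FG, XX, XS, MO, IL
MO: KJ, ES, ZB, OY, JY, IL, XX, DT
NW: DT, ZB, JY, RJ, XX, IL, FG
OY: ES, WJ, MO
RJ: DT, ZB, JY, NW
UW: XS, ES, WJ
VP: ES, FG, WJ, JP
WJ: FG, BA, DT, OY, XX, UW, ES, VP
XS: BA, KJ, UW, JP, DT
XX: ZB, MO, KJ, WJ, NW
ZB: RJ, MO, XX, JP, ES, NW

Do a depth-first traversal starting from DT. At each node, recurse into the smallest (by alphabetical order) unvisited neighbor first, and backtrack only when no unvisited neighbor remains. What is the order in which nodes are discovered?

DT -> BA -> WJ -> ES -> MO -> IL -> JP -> VP -> FG -> KJ -> XS -> UW -> XX -> NW -> JY -> RJ -> ZB -> OY

Visit DT
DT → BA
BA → WJ
WJ → ES
ES → MO
MO → IL
IL → JP
JP → VP
VP → FG
FG → KJ
KJ → XS
XS → UW
KJ → XX
XX → NW
NW → JY
JY → RJ
RJ → ZB
MO → OY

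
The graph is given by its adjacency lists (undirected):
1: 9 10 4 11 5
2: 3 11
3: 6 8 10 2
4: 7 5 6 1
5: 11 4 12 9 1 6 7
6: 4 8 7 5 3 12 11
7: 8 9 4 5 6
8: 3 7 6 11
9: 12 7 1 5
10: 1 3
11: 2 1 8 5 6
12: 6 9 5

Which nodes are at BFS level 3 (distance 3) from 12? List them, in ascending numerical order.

Level 0: 12
Level 1: 5, 6, 9
Level 2: 1, 3, 4, 7, 8, 11
Level 3: 2, 10

2, 10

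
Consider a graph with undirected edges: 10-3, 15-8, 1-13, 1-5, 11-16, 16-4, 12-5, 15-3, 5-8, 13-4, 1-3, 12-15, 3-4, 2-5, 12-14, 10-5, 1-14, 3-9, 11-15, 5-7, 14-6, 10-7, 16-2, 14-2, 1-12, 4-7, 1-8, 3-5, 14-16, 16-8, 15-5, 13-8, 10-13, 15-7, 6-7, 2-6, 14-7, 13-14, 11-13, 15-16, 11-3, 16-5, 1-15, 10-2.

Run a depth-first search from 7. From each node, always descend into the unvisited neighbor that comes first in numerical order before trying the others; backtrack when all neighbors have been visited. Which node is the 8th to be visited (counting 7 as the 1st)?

Visit 7
7 → 4
4 → 3
3 → 1
1 → 5
5 → 2
2 → 6
6 → 14
14 → 12
12 → 15
15 → 8
8 → 13
13 → 10
13 → 11
11 → 16
3 → 9

Visit order: 7, 4, 3, 1, 5, 2, 6, 14, 12, 15, 8, 13, 10, 11, 16, 9

14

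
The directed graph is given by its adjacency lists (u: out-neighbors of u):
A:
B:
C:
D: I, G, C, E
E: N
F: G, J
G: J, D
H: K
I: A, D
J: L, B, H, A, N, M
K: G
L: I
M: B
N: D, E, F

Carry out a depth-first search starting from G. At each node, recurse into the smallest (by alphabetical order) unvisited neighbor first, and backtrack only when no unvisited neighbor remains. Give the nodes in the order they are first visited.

Visit G
G → D
D → C
D → E
E → N
N → F
F → J
J → A
J → B
J → H
H → K
J → L
L → I
J → M

G D C E N F J A B H K L I M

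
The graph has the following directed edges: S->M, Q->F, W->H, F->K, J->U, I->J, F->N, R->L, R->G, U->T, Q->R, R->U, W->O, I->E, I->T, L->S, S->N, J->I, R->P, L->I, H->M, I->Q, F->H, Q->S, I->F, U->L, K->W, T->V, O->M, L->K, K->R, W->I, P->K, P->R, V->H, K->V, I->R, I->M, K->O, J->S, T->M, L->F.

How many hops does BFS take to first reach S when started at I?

2

Level 0: I
Level 1: E, F, J, M, Q, R, T
Level 2: G, H, K, L, N, P, S, U, V
Level 3: O, W
S first appears at level 2.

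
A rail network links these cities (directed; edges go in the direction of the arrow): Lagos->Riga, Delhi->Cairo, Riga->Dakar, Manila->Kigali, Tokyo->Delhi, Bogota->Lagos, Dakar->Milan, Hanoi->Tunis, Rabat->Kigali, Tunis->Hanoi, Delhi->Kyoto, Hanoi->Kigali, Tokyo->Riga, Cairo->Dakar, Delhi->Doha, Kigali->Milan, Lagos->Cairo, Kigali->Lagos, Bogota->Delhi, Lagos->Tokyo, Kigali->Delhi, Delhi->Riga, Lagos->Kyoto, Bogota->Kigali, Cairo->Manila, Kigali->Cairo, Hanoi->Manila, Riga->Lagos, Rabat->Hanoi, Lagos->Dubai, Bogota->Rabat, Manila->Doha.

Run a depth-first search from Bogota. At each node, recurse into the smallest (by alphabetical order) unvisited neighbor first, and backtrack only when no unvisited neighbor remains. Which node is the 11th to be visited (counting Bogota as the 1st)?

Visit Bogota
Bogota → Delhi
Delhi → Cairo
Cairo → Dakar
Dakar → Milan
Cairo → Manila
Manila → Doha
Manila → Kigali
Kigali → Lagos
Lagos → Dubai
Lagos → Kyoto
Lagos → Riga
Lagos → Tokyo
Bogota → Rabat
Rabat → Hanoi
Hanoi → Tunis

Visit order: Bogota, Delhi, Cairo, Dakar, Milan, Manila, Doha, Kigali, Lagos, Dubai, Kyoto, Riga, Tokyo, Rabat, Hanoi, Tunis

Kyoto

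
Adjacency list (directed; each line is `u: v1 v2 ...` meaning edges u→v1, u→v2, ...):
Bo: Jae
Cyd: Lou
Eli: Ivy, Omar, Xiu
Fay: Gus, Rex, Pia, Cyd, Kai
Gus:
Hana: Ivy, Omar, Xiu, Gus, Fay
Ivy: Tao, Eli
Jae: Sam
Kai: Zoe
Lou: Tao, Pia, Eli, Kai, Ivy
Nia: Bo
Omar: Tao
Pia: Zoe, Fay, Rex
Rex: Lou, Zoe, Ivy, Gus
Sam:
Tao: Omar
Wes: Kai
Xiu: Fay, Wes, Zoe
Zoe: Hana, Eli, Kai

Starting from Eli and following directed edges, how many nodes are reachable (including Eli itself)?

15

BFS from Eli visits: Eli, Ivy, Omar, Xiu, Tao, Fay, Wes, Zoe, Gus, Rex, Pia, Cyd, Kai, Hana, Lou
Reachable nodes: 15 of 19 total.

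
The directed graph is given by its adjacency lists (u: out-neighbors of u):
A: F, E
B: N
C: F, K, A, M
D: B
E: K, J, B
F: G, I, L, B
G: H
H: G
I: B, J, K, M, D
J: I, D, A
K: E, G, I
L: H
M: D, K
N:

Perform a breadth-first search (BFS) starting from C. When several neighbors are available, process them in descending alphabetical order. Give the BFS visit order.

C → M → K → F → A → D → I → G → E → L → B → J → H → N

Visit C; enqueue M, K, F, A → queue [M, K, F, A]
Visit M; enqueue D → queue [K, F, A, D]
Visit K; enqueue I, G, E → queue [F, A, D, I, G, E]
Visit F; enqueue L, B → queue [A, D, I, G, E, L, B]
Visit A → queue [D, I, G, E, L, B]
Visit D → queue [I, G, E, L, B]
Visit I; enqueue J → queue [G, E, L, B, J]
Visit G; enqueue H → queue [E, L, B, J, H]
Visit E → queue [L, B, J, H]
Visit L → queue [B, J, H]
Visit B; enqueue N → queue [J, H, N]
Visit J → queue [H, N]
Visit H → queue [N]
Visit N → queue []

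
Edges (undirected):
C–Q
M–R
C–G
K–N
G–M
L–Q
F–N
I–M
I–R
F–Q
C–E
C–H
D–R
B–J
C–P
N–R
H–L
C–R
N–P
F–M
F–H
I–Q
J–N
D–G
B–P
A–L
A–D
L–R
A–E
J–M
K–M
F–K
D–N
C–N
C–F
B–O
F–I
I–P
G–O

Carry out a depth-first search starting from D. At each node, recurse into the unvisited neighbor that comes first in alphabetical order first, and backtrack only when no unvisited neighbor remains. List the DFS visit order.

Visit D
D → A
A → E
E → C
C → F
F → H
H → L
L → Q
Q → I
I → M
M → G
G → O
O → B
B → J
J → N
N → K
N → P
N → R

D, A, E, C, F, H, L, Q, I, M, G, O, B, J, N, K, P, R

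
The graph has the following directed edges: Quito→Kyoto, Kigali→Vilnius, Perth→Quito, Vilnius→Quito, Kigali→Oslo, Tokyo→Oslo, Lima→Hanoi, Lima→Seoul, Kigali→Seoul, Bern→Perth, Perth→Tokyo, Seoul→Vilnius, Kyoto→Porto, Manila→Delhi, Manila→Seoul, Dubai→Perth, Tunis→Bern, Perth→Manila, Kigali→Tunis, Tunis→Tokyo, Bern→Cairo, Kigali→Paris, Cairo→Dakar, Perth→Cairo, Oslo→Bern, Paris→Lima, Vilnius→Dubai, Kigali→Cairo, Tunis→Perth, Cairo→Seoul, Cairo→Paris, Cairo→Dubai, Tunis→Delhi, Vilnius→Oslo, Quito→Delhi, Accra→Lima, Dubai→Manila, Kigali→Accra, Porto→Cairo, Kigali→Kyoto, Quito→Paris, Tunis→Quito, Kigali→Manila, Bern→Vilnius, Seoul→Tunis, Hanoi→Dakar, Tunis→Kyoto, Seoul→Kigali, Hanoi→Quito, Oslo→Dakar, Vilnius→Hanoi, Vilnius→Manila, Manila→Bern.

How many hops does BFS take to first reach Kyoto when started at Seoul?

2

Level 0: Seoul
Level 1: Kigali, Tunis, Vilnius
Level 2: Accra, Bern, Cairo, Delhi, Dubai, Hanoi, Kyoto, Manila, Oslo, Paris, Perth, Quito, Tokyo
Level 3: Dakar, Lima, Porto
Kyoto first appears at level 2.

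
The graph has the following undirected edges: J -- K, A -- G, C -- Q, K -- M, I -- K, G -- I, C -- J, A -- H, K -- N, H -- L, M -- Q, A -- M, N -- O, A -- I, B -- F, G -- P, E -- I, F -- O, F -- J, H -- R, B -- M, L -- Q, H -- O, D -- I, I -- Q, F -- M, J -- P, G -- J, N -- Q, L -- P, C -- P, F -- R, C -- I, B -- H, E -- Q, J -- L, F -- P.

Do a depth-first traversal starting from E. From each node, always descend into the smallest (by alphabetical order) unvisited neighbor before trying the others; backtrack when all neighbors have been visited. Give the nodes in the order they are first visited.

Visit E
E → I
I → A
A → G
G → J
J → C
C → P
P → F
F → B
B → H
H → L
L → Q
Q → M
M → K
K → N
N → O
H → R
I → D

E I A G J C P F B H L Q M K N O R D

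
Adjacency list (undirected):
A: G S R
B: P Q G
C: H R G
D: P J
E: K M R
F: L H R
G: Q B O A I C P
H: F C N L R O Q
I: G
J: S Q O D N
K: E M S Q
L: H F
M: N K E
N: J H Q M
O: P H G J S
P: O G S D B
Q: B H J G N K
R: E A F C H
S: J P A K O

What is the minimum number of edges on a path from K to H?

2

Level 0: K
Level 1: E, M, Q, S
Level 2: A, B, G, H, J, N, O, P, R
Level 3: C, D, F, I, L
H first appears at level 2.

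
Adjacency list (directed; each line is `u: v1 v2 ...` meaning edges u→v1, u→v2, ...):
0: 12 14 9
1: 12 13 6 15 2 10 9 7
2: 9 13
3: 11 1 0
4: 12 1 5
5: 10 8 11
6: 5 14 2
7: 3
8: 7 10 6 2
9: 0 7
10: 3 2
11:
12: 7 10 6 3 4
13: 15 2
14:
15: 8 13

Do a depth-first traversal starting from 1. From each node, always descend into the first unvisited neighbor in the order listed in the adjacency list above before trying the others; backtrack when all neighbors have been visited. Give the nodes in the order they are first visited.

Visit 1
1 → 12
12 → 7
7 → 3
3 → 11
3 → 0
0 → 14
0 → 9
12 → 10
10 → 2
2 → 13
13 → 15
15 → 8
8 → 6
6 → 5
12 → 4

1, 12, 7, 3, 11, 0, 14, 9, 10, 2, 13, 15, 8, 6, 5, 4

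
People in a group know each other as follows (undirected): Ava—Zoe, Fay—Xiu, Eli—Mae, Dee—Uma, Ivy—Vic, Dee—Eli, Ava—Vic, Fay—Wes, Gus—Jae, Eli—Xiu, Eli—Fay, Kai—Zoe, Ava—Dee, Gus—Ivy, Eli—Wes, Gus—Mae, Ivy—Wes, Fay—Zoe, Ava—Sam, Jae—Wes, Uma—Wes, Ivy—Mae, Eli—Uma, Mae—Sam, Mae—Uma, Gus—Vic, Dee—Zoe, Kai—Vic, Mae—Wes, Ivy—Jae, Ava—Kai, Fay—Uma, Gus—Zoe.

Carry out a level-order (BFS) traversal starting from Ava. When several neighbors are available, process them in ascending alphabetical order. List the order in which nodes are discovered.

Visit Ava; enqueue Dee, Kai, Sam, Vic, Zoe → queue [Dee, Kai, Sam, Vic, Zoe]
Visit Dee; enqueue Eli, Uma → queue [Kai, Sam, Vic, Zoe, Eli, Uma]
Visit Kai → queue [Sam, Vic, Zoe, Eli, Uma]
Visit Sam; enqueue Mae → queue [Vic, Zoe, Eli, Uma, Mae]
Visit Vic; enqueue Gus, Ivy → queue [Zoe, Eli, Uma, Mae, Gus, Ivy]
Visit Zoe; enqueue Fay → queue [Eli, Uma, Mae, Gus, Ivy, Fay]
Visit Eli; enqueue Wes, Xiu → queue [Uma, Mae, Gus, Ivy, Fay, Wes, Xiu]
Visit Uma → queue [Mae, Gus, Ivy, Fay, Wes, Xiu]
Visit Mae → queue [Gus, Ivy, Fay, Wes, Xiu]
Visit Gus; enqueue Jae → queue [Ivy, Fay, Wes, Xiu, Jae]
Visit Ivy → queue [Fay, Wes, Xiu, Jae]
Visit Fay → queue [Wes, Xiu, Jae]
Visit Wes → queue [Xiu, Jae]
Visit Xiu → queue [Jae]
Visit Jae → queue []

Ava Dee Kai Sam Vic Zoe Eli Uma Mae Gus Ivy Fay Wes Xiu Jae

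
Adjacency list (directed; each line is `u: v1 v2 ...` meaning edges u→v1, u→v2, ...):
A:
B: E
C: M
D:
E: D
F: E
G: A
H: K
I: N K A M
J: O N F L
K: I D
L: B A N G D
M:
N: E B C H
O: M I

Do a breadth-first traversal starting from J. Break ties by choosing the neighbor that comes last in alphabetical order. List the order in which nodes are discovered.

J -> O -> N -> L -> F -> M -> I -> H -> E -> C -> B -> G -> D -> A -> K

Visit J; enqueue O, N, L, F → queue [O, N, L, F]
Visit O; enqueue M, I → queue [N, L, F, M, I]
Visit N; enqueue H, E, C, B → queue [L, F, M, I, H, E, C, B]
Visit L; enqueue G, D, A → queue [F, M, I, H, E, C, B, G, D, A]
Visit F → queue [M, I, H, E, C, B, G, D, A]
Visit M → queue [I, H, E, C, B, G, D, A]
Visit I; enqueue K → queue [H, E, C, B, G, D, A, K]
Visit H → queue [E, C, B, G, D, A, K]
Visit E → queue [C, B, G, D, A, K]
Visit C → queue [B, G, D, A, K]
Visit B → queue [G, D, A, K]
Visit G → queue [D, A, K]
Visit D → queue [A, K]
Visit A → queue [K]
Visit K → queue []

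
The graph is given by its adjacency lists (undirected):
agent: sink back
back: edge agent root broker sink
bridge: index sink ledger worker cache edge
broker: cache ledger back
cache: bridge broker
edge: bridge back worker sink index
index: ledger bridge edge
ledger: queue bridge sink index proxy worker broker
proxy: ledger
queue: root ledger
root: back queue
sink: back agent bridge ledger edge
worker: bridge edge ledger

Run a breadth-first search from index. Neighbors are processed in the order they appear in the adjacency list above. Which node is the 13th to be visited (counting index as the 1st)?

Visit index; enqueue ledger, bridge, edge → queue [ledger, bridge, edge]
Visit ledger; enqueue queue, sink, proxy, worker, broker → queue [bridge, edge, queue, sink, proxy, worker, broker]
Visit bridge; enqueue cache → queue [edge, queue, sink, proxy, worker, broker, cache]
Visit edge; enqueue back → queue [queue, sink, proxy, worker, broker, cache, back]
Visit queue; enqueue root → queue [sink, proxy, worker, broker, cache, back, root]
Visit sink; enqueue agent → queue [proxy, worker, broker, cache, back, root, agent]
Visit proxy → queue [worker, broker, cache, back, root, agent]
Visit worker → queue [broker, cache, back, root, agent]
Visit broker → queue [cache, back, root, agent]
Visit cache → queue [back, root, agent]
Visit back → queue [root, agent]
Visit root → queue [agent]
Visit agent → queue []

Visit order: index, ledger, bridge, edge, queue, sink, proxy, worker, broker, cache, back, root, agent

agent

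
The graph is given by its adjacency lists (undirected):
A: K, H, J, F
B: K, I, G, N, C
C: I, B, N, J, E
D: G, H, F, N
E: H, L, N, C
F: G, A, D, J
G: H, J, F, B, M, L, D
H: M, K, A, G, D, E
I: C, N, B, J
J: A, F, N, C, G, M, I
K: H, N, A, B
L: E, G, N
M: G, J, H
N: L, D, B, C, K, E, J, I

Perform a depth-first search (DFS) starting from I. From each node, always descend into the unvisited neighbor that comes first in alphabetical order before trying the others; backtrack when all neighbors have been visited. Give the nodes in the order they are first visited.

I, B, C, E, H, A, F, D, G, J, M, N, K, L

Visit I
I → B
B → C
C → E
E → H
H → A
A → F
F → D
D → G
G → J
J → M
J → N
N → K
N → L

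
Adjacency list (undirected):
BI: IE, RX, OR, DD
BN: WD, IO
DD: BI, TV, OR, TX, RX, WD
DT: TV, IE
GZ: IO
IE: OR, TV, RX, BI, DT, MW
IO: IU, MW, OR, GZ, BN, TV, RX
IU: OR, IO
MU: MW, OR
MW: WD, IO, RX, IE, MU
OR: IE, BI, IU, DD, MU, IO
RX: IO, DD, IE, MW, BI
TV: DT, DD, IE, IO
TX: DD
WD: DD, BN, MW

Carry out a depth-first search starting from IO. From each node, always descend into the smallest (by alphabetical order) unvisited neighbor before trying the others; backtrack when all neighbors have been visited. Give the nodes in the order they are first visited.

Visit IO
IO → BN
BN → WD
WD → DD
DD → BI
BI → IE
IE → DT
DT → TV
IE → MW
MW → MU
MU → OR
OR → IU
MW → RX
DD → TX
IO → GZ

IO -> BN -> WD -> DD -> BI -> IE -> DT -> TV -> MW -> MU -> OR -> IU -> RX -> TX -> GZ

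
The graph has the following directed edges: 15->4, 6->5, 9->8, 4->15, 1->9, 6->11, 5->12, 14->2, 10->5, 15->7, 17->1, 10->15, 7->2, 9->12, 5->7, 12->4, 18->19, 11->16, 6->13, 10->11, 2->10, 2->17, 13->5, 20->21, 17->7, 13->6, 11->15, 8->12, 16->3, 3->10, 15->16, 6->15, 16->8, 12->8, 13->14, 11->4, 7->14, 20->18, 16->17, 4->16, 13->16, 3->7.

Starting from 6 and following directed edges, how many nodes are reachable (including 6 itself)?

17

BFS from 6 visits: 6, 5, 11, 13, 15, 7, 12, 4, 16, 14, 2, 8, 3, 17, 10, 1, 9
Reachable nodes: 17 of 21 total.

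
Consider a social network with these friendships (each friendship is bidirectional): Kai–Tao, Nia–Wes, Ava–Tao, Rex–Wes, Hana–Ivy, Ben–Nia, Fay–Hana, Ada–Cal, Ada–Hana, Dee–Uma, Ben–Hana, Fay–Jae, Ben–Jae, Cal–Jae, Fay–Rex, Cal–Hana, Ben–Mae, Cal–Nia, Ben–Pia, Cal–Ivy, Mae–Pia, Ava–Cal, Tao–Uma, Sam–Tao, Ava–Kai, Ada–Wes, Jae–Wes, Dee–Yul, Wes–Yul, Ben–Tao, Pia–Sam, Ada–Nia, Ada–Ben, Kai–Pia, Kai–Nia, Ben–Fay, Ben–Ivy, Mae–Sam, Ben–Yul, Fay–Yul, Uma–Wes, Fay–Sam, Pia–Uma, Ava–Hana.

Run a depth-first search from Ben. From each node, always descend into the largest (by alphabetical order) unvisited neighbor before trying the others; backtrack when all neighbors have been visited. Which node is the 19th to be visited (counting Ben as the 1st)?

Dee

Visit Ben
Ben → Yul
Yul → Wes
Wes → Uma
Uma → Tao
Tao → Sam
Sam → Pia
Pia → Mae
Pia → Kai
Kai → Nia
Nia → Cal
Cal → Jae
Jae → Fay
Fay → Rex
Fay → Hana
Hana → Ivy
Hana → Ava
Hana → Ada
Uma → Dee

Visit order: Ben, Yul, Wes, Uma, Tao, Sam, Pia, Mae, Kai, Nia, Cal, Jae, Fay, Rex, Hana, Ivy, Ava, Ada, Dee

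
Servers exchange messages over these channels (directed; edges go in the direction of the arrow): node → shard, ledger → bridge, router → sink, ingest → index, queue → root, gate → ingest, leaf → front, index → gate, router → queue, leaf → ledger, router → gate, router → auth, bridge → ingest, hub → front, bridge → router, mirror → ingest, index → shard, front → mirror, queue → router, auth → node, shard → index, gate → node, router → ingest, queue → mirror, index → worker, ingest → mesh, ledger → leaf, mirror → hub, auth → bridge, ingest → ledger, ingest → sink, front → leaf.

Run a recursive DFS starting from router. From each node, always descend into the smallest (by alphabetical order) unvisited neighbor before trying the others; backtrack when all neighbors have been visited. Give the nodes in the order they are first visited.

Visit router
router → auth
auth → bridge
bridge → ingest
ingest → index
index → gate
gate → node
node → shard
index → worker
ingest → ledger
ledger → leaf
leaf → front
front → mirror
mirror → hub
ingest → mesh
ingest → sink
router → queue
queue → root

router → auth → bridge → ingest → index → gate → node → shard → worker → ledger → leaf → front → mirror → hub → mesh → sink → queue → root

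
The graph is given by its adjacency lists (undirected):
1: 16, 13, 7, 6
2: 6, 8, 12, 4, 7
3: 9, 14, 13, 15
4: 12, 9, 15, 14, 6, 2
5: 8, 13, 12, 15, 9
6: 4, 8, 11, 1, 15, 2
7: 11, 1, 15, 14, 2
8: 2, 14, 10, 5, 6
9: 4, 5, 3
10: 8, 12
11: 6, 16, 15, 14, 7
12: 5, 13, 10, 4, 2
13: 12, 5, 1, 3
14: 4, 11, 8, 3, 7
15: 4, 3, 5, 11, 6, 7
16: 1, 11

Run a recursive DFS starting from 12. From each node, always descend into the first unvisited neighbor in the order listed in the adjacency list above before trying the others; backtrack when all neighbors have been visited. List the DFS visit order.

12 5 8 2 6 4 9 3 14 11 16 1 13 7 15 10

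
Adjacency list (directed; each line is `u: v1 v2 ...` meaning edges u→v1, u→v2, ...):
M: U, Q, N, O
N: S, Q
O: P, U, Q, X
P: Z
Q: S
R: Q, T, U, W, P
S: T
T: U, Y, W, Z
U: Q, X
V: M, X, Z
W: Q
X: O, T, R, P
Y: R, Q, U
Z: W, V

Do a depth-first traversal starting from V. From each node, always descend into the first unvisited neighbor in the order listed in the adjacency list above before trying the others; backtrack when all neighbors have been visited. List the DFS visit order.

V → M → U → Q → S → T → Y → R → W → P → Z → X → O → N

Visit V
V → M
M → U
U → Q
Q → S
S → T
T → Y
Y → R
R → W
R → P
P → Z
U → X
X → O
M → N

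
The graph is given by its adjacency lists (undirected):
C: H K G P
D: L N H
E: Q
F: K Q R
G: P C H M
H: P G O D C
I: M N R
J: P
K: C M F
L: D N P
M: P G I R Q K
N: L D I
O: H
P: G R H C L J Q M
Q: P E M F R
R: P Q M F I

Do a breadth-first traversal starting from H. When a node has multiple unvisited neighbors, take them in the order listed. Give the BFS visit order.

H P G O D C R L J Q M N K F I E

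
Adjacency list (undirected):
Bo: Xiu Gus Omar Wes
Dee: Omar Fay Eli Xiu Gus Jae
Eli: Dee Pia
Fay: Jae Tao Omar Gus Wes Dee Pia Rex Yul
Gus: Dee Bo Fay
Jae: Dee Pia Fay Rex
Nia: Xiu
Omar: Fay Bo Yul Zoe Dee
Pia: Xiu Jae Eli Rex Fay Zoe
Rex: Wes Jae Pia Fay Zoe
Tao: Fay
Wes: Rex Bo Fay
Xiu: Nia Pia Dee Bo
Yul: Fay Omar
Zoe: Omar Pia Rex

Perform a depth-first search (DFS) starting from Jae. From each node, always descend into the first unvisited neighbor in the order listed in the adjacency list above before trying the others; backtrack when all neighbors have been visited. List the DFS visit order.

Jae, Dee, Omar, Fay, Tao, Gus, Bo, Xiu, Nia, Pia, Eli, Rex, Wes, Zoe, Yul

Visit Jae
Jae → Dee
Dee → Omar
Omar → Fay
Fay → Tao
Fay → Gus
Gus → Bo
Bo → Xiu
Xiu → Nia
Xiu → Pia
Pia → Eli
Pia → Rex
Rex → Wes
Rex → Zoe
Fay → Yul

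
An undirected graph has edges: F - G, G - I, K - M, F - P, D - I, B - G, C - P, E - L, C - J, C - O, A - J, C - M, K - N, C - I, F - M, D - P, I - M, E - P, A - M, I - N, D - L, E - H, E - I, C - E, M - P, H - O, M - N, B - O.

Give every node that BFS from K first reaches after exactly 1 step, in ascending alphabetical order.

Level 0: K
Level 1: M, N
Level 2: A, C, F, I, P
Level 3: D, E, G, J, O
Level 4: B, H, L

M, N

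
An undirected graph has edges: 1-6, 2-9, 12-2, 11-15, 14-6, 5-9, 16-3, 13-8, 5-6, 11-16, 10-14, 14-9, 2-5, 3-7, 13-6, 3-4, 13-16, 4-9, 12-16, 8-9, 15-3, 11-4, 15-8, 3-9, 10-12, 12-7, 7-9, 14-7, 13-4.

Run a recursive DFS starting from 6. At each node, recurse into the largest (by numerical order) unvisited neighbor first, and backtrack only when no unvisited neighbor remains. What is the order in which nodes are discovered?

Visit 6
6 → 14
14 → 10
10 → 12
12 → 16
16 → 13
13 → 8
8 → 15
15 → 11
11 → 4
4 → 9
9 → 7
7 → 3
9 → 5
5 → 2
6 → 1

6, 14, 10, 12, 16, 13, 8, 15, 11, 4, 9, 7, 3, 5, 2, 1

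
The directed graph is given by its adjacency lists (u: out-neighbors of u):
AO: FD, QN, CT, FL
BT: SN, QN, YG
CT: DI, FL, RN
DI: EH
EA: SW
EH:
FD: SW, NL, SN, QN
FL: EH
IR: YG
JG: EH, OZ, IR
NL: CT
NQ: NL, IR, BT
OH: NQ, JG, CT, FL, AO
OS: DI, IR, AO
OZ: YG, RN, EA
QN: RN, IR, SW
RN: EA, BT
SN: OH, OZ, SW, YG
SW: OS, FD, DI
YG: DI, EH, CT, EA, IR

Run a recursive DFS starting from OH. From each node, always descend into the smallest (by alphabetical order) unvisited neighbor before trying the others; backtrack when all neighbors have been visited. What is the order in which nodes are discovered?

Visit OH
OH → AO
AO → CT
CT → DI
DI → EH
CT → FL
CT → RN
RN → BT
BT → QN
QN → IR
IR → YG
YG → EA
EA → SW
SW → FD
FD → NL
FD → SN
SN → OZ
SW → OS
OH → JG
OH → NQ

OH -> AO -> CT -> DI -> EH -> FL -> RN -> BT -> QN -> IR -> YG -> EA -> SW -> FD -> NL -> SN -> OZ -> OS -> JG -> NQ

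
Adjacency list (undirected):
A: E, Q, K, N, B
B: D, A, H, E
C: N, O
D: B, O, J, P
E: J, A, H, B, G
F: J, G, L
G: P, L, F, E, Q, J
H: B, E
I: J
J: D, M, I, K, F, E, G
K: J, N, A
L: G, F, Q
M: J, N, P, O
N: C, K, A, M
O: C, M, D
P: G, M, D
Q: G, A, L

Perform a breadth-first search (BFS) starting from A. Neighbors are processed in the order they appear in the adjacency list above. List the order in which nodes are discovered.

Visit A; enqueue E, Q, K, N, B → queue [E, Q, K, N, B]
Visit E; enqueue J, H, G → queue [Q, K, N, B, J, H, G]
Visit Q; enqueue L → queue [K, N, B, J, H, G, L]
Visit K → queue [N, B, J, H, G, L]
Visit N; enqueue C, M → queue [B, J, H, G, L, C, M]
Visit B; enqueue D → queue [J, H, G, L, C, M, D]
Visit J; enqueue I, F → queue [H, G, L, C, M, D, I, F]
Visit H → queue [G, L, C, M, D, I, F]
Visit G; enqueue P → queue [L, C, M, D, I, F, P]
Visit L → queue [C, M, D, I, F, P]
Visit C; enqueue O → queue [M, D, I, F, P, O]
Visit M → queue [D, I, F, P, O]
Visit D → queue [I, F, P, O]
Visit I → queue [F, P, O]
Visit F → queue [P, O]
Visit P → queue [O]
Visit O → queue []

A E Q K N B J H G L C M D I F P O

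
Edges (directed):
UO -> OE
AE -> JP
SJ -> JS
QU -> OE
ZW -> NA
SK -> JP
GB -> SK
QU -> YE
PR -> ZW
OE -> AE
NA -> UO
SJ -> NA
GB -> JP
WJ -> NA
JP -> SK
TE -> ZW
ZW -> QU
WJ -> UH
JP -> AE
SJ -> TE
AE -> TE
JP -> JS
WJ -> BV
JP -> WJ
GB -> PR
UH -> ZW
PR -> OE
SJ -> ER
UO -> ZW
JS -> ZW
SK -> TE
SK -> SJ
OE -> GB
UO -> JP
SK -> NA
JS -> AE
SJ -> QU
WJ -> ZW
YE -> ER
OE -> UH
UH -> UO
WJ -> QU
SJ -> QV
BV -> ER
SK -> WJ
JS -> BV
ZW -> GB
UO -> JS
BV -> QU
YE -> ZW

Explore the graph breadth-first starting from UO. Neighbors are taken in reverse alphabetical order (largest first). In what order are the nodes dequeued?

UO → ZW → OE → JS → JP → QU → NA → GB → UH → AE → BV → WJ → SK → YE → PR → TE → ER → SJ → QV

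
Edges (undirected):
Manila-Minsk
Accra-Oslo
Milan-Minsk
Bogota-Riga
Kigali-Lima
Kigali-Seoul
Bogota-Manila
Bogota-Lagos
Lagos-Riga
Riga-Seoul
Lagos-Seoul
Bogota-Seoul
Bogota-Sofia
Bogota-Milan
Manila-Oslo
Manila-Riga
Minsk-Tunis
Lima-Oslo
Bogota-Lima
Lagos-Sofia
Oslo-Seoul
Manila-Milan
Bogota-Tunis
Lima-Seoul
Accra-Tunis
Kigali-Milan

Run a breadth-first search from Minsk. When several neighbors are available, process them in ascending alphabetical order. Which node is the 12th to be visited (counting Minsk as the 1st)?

Seoul

Visit Minsk; enqueue Manila, Milan, Tunis → queue [Manila, Milan, Tunis]
Visit Manila; enqueue Bogota, Oslo, Riga → queue [Milan, Tunis, Bogota, Oslo, Riga]
Visit Milan; enqueue Kigali → queue [Tunis, Bogota, Oslo, Riga, Kigali]
Visit Tunis; enqueue Accra → queue [Bogota, Oslo, Riga, Kigali, Accra]
Visit Bogota; enqueue Lagos, Lima, Seoul, Sofia → queue [Oslo, Riga, Kigali, Accra, Lagos, Lima, Seoul, Sofia]
Visit Oslo → queue [Riga, Kigali, Accra, Lagos, Lima, Seoul, Sofia]
Visit Riga → queue [Kigali, Accra, Lagos, Lima, Seoul, Sofia]
Visit Kigali → queue [Accra, Lagos, Lima, Seoul, Sofia]
Visit Accra → queue [Lagos, Lima, Seoul, Sofia]
Visit Lagos → queue [Lima, Seoul, Sofia]
Visit Lima → queue [Seoul, Sofia]
Visit Seoul → queue [Sofia]
Visit Sofia → queue []

Visit order: Minsk, Manila, Milan, Tunis, Bogota, Oslo, Riga, Kigali, Accra, Lagos, Lima, Seoul, Sofia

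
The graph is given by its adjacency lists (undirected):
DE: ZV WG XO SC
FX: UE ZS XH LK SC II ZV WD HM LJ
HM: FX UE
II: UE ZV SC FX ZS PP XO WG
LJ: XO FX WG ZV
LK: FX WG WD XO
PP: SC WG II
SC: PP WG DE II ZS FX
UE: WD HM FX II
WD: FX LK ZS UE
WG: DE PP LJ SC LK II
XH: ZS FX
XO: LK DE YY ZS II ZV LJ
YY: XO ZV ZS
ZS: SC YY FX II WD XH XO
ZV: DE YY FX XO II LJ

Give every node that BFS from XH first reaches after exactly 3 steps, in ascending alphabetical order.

Level 0: XH
Level 1: FX, ZS
Level 2: HM, II, LJ, LK, SC, UE, WD, XO, YY, ZV
Level 3: DE, PP, WG

DE, PP, WG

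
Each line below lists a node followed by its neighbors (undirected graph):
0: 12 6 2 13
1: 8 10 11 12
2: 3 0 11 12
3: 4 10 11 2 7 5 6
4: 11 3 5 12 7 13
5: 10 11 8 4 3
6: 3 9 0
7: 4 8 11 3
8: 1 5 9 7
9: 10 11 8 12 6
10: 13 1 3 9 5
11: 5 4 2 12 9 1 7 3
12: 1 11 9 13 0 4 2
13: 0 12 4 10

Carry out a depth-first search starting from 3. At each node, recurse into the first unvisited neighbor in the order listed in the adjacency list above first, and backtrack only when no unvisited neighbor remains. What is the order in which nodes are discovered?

3 -> 4 -> 11 -> 5 -> 10 -> 13 -> 0 -> 12 -> 1 -> 8 -> 9 -> 6 -> 7 -> 2

Visit 3
3 → 4
4 → 11
11 → 5
5 → 10
10 → 13
13 → 0
0 → 12
12 → 1
1 → 8
8 → 9
9 → 6
8 → 7
12 → 2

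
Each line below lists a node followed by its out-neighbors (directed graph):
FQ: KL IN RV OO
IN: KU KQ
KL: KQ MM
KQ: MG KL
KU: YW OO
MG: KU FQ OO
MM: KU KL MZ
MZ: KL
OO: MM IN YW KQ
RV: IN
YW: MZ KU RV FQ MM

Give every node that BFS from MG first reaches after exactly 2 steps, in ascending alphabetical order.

Level 0: MG
Level 1: FQ, KU, OO
Level 2: IN, KL, KQ, MM, RV, YW
Level 3: MZ

IN, KL, KQ, MM, RV, YW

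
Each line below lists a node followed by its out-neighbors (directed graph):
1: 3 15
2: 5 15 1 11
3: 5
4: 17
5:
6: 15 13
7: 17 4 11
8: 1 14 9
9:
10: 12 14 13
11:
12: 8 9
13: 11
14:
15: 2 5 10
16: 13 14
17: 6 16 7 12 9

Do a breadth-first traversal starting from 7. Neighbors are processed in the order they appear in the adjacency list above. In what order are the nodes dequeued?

Visit 7; enqueue 17, 4, 11 → queue [17, 4, 11]
Visit 17; enqueue 6, 16, 12, 9 → queue [4, 11, 6, 16, 12, 9]
Visit 4 → queue [11, 6, 16, 12, 9]
Visit 11 → queue [6, 16, 12, 9]
Visit 6; enqueue 15, 13 → queue [16, 12, 9, 15, 13]
Visit 16; enqueue 14 → queue [12, 9, 15, 13, 14]
Visit 12; enqueue 8 → queue [9, 15, 13, 14, 8]
Visit 9 → queue [15, 13, 14, 8]
Visit 15; enqueue 2, 5, 10 → queue [13, 14, 8, 2, 5, 10]
Visit 13 → queue [14, 8, 2, 5, 10]
Visit 14 → queue [8, 2, 5, 10]
Visit 8; enqueue 1 → queue [2, 5, 10, 1]
Visit 2 → queue [5, 10, 1]
Visit 5 → queue [10, 1]
Visit 10 → queue [1]
Visit 1; enqueue 3 → queue [3]
Visit 3 → queue []

7 -> 17 -> 4 -> 11 -> 6 -> 16 -> 12 -> 9 -> 15 -> 13 -> 14 -> 8 -> 2 -> 5 -> 10 -> 1 -> 3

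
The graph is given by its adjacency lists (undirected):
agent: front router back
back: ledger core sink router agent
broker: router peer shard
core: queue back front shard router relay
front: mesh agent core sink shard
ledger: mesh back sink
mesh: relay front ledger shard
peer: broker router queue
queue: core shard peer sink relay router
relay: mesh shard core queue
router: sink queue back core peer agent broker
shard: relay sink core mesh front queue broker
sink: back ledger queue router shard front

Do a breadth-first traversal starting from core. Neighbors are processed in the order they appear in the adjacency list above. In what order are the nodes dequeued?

Visit core; enqueue queue, back, front, shard, router, relay → queue [queue, back, front, shard, router, relay]
Visit queue; enqueue peer, sink → queue [back, front, shard, router, relay, peer, sink]
Visit back; enqueue ledger, agent → queue [front, shard, router, relay, peer, sink, ledger, agent]
Visit front; enqueue mesh → queue [shard, router, relay, peer, sink, ledger, agent, mesh]
Visit shard; enqueue broker → queue [router, relay, peer, sink, ledger, agent, mesh, broker]
Visit router → queue [relay, peer, sink, ledger, agent, mesh, broker]
Visit relay → queue [peer, sink, ledger, agent, mesh, broker]
Visit peer → queue [sink, ledger, agent, mesh, broker]
Visit sink → queue [ledger, agent, mesh, broker]
Visit ledger → queue [agent, mesh, broker]
Visit agent → queue [mesh, broker]
Visit mesh → queue [broker]
Visit broker → queue []

core → queue → back → front → shard → router → relay → peer → sink → ledger → agent → mesh → broker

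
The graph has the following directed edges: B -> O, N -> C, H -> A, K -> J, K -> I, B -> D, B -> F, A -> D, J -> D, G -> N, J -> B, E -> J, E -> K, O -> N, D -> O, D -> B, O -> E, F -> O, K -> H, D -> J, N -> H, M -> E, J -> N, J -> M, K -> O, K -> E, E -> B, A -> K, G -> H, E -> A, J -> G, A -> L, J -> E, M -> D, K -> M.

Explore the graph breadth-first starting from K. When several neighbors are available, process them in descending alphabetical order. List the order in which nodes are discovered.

K, O, M, J, I, H, E, N, D, G, B, A, C, F, L

Visit K; enqueue O, M, J, I, H, E → queue [O, M, J, I, H, E]
Visit O; enqueue N → queue [M, J, I, H, E, N]
Visit M; enqueue D → queue [J, I, H, E, N, D]
Visit J; enqueue G, B → queue [I, H, E, N, D, G, B]
Visit I → queue [H, E, N, D, G, B]
Visit H; enqueue A → queue [E, N, D, G, B, A]
Visit E → queue [N, D, G, B, A]
Visit N; enqueue C → queue [D, G, B, A, C]
Visit D → queue [G, B, A, C]
Visit G → queue [B, A, C]
Visit B; enqueue F → queue [A, C, F]
Visit A; enqueue L → queue [C, F, L]
Visit C → queue [F, L]
Visit F → queue [L]
Visit L → queue []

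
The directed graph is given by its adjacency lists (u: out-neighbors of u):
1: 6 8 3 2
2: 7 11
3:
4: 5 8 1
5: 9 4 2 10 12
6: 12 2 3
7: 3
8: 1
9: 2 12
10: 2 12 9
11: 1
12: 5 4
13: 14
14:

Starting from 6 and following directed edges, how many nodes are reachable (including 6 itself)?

12

BFS from 6 visits: 6, 2, 3, 12, 7, 11, 4, 5, 1, 8, 9, 10
Reachable nodes: 12 of 14 total.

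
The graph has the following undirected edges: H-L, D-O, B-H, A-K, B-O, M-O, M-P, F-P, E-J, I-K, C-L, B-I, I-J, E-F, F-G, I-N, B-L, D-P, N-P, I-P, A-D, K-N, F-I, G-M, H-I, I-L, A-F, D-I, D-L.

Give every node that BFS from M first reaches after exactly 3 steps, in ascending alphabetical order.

Level 0: M
Level 1: G, O, P
Level 2: B, D, F, I, N
Level 3: A, E, H, J, K, L
Level 4: C

A, E, H, J, K, L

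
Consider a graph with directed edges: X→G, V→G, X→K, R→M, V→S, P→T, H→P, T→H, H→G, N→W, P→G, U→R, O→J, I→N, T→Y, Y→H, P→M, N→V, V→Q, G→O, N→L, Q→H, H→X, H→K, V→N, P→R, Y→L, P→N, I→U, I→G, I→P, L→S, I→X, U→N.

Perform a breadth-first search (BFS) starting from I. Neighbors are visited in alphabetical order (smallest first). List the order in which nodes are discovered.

I, G, N, P, U, X, O, L, V, W, M, R, T, K, J, S, Q, H, Y

Visit I; enqueue G, N, P, U, X → queue [G, N, P, U, X]
Visit G; enqueue O → queue [N, P, U, X, O]
Visit N; enqueue L, V, W → queue [P, U, X, O, L, V, W]
Visit P; enqueue M, R, T → queue [U, X, O, L, V, W, M, R, T]
Visit U → queue [X, O, L, V, W, M, R, T]
Visit X; enqueue K → queue [O, L, V, W, M, R, T, K]
Visit O; enqueue J → queue [L, V, W, M, R, T, K, J]
Visit L; enqueue S → queue [V, W, M, R, T, K, J, S]
Visit V; enqueue Q → queue [W, M, R, T, K, J, S, Q]
Visit W → queue [M, R, T, K, J, S, Q]
Visit M → queue [R, T, K, J, S, Q]
Visit R → queue [T, K, J, S, Q]
Visit T; enqueue H, Y → queue [K, J, S, Q, H, Y]
Visit K → queue [J, S, Q, H, Y]
Visit J → queue [S, Q, H, Y]
Visit S → queue [Q, H, Y]
Visit Q → queue [H, Y]
Visit H → queue [Y]
Visit Y → queue []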